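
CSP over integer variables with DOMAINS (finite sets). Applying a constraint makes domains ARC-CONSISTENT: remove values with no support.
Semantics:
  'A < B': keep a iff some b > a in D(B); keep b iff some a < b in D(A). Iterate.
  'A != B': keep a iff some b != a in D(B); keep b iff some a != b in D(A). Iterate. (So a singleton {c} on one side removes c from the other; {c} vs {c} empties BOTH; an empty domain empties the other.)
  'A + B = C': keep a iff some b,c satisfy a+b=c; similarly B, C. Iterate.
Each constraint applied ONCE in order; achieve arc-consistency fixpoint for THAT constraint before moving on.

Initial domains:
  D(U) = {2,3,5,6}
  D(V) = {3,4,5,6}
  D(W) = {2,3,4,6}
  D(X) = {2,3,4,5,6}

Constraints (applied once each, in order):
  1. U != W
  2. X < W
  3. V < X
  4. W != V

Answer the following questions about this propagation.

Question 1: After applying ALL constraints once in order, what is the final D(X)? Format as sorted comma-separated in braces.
Constraint 1 (U != W) on D(U)={2,3,5,6} D(W)={2,3,4,6}: no change
Constraint 2 (X < W) on D(X)={2,3,4,5,6} D(W)={2,3,4,6}: X {2,3,4,5,6}->{2,3,4,5}; W {2,3,4,6}->{3,4,6}
Constraint 3 (V < X) on D(V)={3,4,5,6} D(X)={2,3,4,5}: V {3,4,5,6}->{3,4}; X {2,3,4,5}->{4,5}
Constraint 4 (W != V) on D(W)={3,4,6} D(V)={3,4}: no change
So after all 4 constraints: D(X) = {4,5}

Answer: {4,5}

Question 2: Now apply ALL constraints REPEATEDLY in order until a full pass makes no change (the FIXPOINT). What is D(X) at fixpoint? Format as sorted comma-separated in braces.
pass 0 (initial): D(X)={2,3,4,5,6}
pass 1: V {3,4,5,6}->{3,4}; W {2,3,4,6}->{3,4,6}; X {2,3,4,5,6}->{4,5}
pass 2: W {3,4,6}->{6}
pass 3: U {2,3,5,6}->{2,3,5}
pass 4: no change
Fixpoint after 4 passes: D(X) = {4,5}

Answer: {4,5}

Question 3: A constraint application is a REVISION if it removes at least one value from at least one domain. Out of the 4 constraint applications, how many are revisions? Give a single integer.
Constraint 1 (U != W) on D(U)={2,3,5,6} D(W)={2,3,4,6}: no change => not a revision
Constraint 2 (X < W) on D(X)={2,3,4,5,6} D(W)={2,3,4,6}: X {2,3,4,5,6}->{2,3,4,5}; W {2,3,4,6}->{3,4,6} => REVISION
Constraint 3 (V < X) on D(V)={3,4,5,6} D(X)={2,3,4,5}: V {3,4,5,6}->{3,4}; X {2,3,4,5}->{4,5} => REVISION
Constraint 4 (W != V) on D(W)={3,4,6} D(V)={3,4}: no change => not a revision
Total revisions = 2

Answer: 2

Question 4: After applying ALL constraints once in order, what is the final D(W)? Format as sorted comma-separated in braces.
Answer: {3,4,6}

Derivation:
Constraint 1 (U != W) on D(U)={2,3,5,6} D(W)={2,3,4,6}: no change
Constraint 2 (X < W) on D(X)={2,3,4,5,6} D(W)={2,3,4,6}: X {2,3,4,5,6}->{2,3,4,5}; W {2,3,4,6}->{3,4,6}
Constraint 3 (V < X) on D(V)={3,4,5,6} D(X)={2,3,4,5}: V {3,4,5,6}->{3,4}; X {2,3,4,5}->{4,5}
Constraint 4 (W != V) on D(W)={3,4,6} D(V)={3,4}: no change
So after all 4 constraints: D(W) = {3,4,6}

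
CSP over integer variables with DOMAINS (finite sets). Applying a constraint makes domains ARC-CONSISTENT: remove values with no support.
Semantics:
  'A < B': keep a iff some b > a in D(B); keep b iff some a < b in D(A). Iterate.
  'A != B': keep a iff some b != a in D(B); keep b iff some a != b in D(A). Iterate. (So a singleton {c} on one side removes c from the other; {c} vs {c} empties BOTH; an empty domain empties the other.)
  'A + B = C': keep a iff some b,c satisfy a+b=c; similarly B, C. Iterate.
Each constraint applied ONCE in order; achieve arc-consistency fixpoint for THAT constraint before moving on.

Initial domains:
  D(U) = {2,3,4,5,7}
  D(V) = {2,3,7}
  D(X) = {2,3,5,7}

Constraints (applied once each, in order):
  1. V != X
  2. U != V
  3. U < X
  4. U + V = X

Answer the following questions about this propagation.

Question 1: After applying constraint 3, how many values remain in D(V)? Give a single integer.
Answer: 3

Derivation:
Constraint 1 (V != X) on D(V)={2,3,7} D(X)={2,3,5,7}: no change
Constraint 2 (U != V) on D(U)={2,3,4,5,7} D(V)={2,3,7}: no change
Constraint 3 (U < X) on D(U)={2,3,4,5,7} D(X)={2,3,5,7}: U {2,3,4,5,7}->{2,3,4,5}; X {2,3,5,7}->{3,5,7}
So after constraint 3: D(V)={2,3,7}, size = 3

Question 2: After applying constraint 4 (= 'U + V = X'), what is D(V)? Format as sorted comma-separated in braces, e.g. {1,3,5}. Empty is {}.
Constraint 1 (V != X) on D(V)={2,3,7} D(X)={2,3,5,7}: no change
Constraint 2 (U != V) on D(U)={2,3,4,5,7} D(V)={2,3,7}: no change
Constraint 3 (U < X) on D(U)={2,3,4,5,7} D(X)={2,3,5,7}: U {2,3,4,5,7}->{2,3,4,5}; X {2,3,5,7}->{3,5,7}
Constraint 4 (U + V = X) on D(U)={2,3,4,5} D(V)={2,3,7} D(X)={3,5,7}: V {2,3,7}->{2,3}; X {3,5,7}->{5,7}
So after constraint 4: D(V) = {2,3}

Answer: {2,3}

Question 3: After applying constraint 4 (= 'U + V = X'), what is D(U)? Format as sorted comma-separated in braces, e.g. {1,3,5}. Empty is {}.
Constraint 1 (V != X) on D(V)={2,3,7} D(X)={2,3,5,7}: no change
Constraint 2 (U != V) on D(U)={2,3,4,5,7} D(V)={2,3,7}: no change
Constraint 3 (U < X) on D(U)={2,3,4,5,7} D(X)={2,3,5,7}: U {2,3,4,5,7}->{2,3,4,5}; X {2,3,5,7}->{3,5,7}
Constraint 4 (U + V = X) on D(U)={2,3,4,5} D(V)={2,3,7} D(X)={3,5,7}: V {2,3,7}->{2,3}; X {3,5,7}->{5,7}
So after constraint 4: D(U) = {2,3,4,5}

Answer: {2,3,4,5}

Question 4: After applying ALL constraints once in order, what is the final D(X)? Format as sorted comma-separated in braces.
Answer: {5,7}

Derivation:
Constraint 1 (V != X) on D(V)={2,3,7} D(X)={2,3,5,7}: no change
Constraint 2 (U != V) on D(U)={2,3,4,5,7} D(V)={2,3,7}: no change
Constraint 3 (U < X) on D(U)={2,3,4,5,7} D(X)={2,3,5,7}: U {2,3,4,5,7}->{2,3,4,5}; X {2,3,5,7}->{3,5,7}
Constraint 4 (U + V = X) on D(U)={2,3,4,5} D(V)={2,3,7} D(X)={3,5,7}: V {2,3,7}->{2,3}; X {3,5,7}->{5,7}
So after all 4 constraints: D(X) = {5,7}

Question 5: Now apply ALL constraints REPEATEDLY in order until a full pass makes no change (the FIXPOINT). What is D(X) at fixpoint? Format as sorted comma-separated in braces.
pass 0 (initial): D(X)={2,3,5,7}
pass 1: U {2,3,4,5,7}->{2,3,4,5}; V {2,3,7}->{2,3}; X {2,3,5,7}->{5,7}
pass 2: no change
Fixpoint after 2 passes: D(X) = {5,7}

Answer: {5,7}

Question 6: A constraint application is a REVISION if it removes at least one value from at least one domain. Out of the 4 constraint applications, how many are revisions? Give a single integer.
Answer: 2

Derivation:
Constraint 1 (V != X) on D(V)={2,3,7} D(X)={2,3,5,7}: no change => not a revision
Constraint 2 (U != V) on D(U)={2,3,4,5,7} D(V)={2,3,7}: no change => not a revision
Constraint 3 (U < X) on D(U)={2,3,4,5,7} D(X)={2,3,5,7}: U {2,3,4,5,7}->{2,3,4,5}; X {2,3,5,7}->{3,5,7} => REVISION
Constraint 4 (U + V = X) on D(U)={2,3,4,5} D(V)={2,3,7} D(X)={3,5,7}: V {2,3,7}->{2,3}; X {3,5,7}->{5,7} => REVISION
Total revisions = 2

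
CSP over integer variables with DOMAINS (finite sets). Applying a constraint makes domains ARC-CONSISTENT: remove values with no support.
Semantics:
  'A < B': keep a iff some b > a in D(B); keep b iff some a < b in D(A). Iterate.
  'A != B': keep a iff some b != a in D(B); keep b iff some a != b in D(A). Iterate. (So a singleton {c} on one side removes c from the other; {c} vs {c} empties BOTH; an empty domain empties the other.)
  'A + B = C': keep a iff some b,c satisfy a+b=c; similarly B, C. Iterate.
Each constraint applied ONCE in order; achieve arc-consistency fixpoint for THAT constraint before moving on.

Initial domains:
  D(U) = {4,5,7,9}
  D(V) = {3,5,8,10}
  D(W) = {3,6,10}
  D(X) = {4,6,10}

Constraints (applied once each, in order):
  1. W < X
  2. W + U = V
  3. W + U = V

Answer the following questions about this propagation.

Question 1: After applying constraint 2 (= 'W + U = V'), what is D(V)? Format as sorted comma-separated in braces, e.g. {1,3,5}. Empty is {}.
Answer: {8,10}

Derivation:
Constraint 1 (W < X) on D(W)={3,6,10} D(X)={4,6,10}: W {3,6,10}->{3,6}
Constraint 2 (W + U = V) on D(W)={3,6} D(U)={4,5,7,9} D(V)={3,5,8,10}: U {4,5,7,9}->{4,5,7}; V {3,5,8,10}->{8,10}
So after constraint 2: D(V) = {8,10}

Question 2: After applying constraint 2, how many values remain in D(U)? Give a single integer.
Answer: 3

Derivation:
Constraint 1 (W < X) on D(W)={3,6,10} D(X)={4,6,10}: W {3,6,10}->{3,6}
Constraint 2 (W + U = V) on D(W)={3,6} D(U)={4,5,7,9} D(V)={3,5,8,10}: U {4,5,7,9}->{4,5,7}; V {3,5,8,10}->{8,10}
So after constraint 2: D(U)={4,5,7}, size = 3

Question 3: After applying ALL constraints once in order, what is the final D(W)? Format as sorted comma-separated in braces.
Answer: {3,6}

Derivation:
Constraint 1 (W < X) on D(W)={3,6,10} D(X)={4,6,10}: W {3,6,10}->{3,6}
Constraint 2 (W + U = V) on D(W)={3,6} D(U)={4,5,7,9} D(V)={3,5,8,10}: U {4,5,7,9}->{4,5,7}; V {3,5,8,10}->{8,10}
Constraint 3 (W + U = V) on D(W)={3,6} D(U)={4,5,7} D(V)={8,10}: no change
So after all 3 constraints: D(W) = {3,6}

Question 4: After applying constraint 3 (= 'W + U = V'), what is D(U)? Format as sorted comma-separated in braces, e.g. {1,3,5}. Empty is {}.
Constraint 1 (W < X) on D(W)={3,6,10} D(X)={4,6,10}: W {3,6,10}->{3,6}
Constraint 2 (W + U = V) on D(W)={3,6} D(U)={4,5,7,9} D(V)={3,5,8,10}: U {4,5,7,9}->{4,5,7}; V {3,5,8,10}->{8,10}
Constraint 3 (W + U = V) on D(W)={3,6} D(U)={4,5,7} D(V)={8,10}: no change
So after constraint 3: D(U) = {4,5,7}

Answer: {4,5,7}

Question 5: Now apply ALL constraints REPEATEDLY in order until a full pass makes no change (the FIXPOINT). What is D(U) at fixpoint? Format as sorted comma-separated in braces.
Answer: {4,5,7}

Derivation:
pass 0 (initial): D(U)={4,5,7,9}
pass 1: U {4,5,7,9}->{4,5,7}; V {3,5,8,10}->{8,10}; W {3,6,10}->{3,6}
pass 2: no change
Fixpoint after 2 passes: D(U) = {4,5,7}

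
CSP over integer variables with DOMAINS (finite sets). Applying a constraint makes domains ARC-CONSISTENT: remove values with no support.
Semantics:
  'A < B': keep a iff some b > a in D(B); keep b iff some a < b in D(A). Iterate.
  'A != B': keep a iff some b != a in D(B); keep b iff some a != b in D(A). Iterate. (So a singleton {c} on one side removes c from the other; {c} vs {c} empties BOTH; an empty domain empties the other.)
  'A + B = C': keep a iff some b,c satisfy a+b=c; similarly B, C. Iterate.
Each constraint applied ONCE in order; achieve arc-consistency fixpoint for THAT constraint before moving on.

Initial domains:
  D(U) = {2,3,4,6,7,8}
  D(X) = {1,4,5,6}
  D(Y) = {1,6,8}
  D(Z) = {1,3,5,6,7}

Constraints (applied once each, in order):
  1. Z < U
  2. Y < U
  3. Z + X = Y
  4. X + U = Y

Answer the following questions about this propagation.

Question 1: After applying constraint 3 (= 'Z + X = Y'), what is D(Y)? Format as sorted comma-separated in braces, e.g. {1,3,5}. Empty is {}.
Answer: {6}

Derivation:
Constraint 1 (Z < U) on D(Z)={1,3,5,6,7} D(U)={2,3,4,6,7,8}: no change
Constraint 2 (Y < U) on D(Y)={1,6,8} D(U)={2,3,4,6,7,8}: Y {1,6,8}->{1,6}
Constraint 3 (Z + X = Y) on D(Z)={1,3,5,6,7} D(X)={1,4,5,6} D(Y)={1,6}: Z {1,3,5,6,7}->{1,5}; X {1,4,5,6}->{1,5}; Y {1,6}->{6}
So after constraint 3: D(Y) = {6}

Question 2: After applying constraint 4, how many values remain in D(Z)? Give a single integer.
Constraint 1 (Z < U) on D(Z)={1,3,5,6,7} D(U)={2,3,4,6,7,8}: no change
Constraint 2 (Y < U) on D(Y)={1,6,8} D(U)={2,3,4,6,7,8}: Y {1,6,8}->{1,6}
Constraint 3 (Z + X = Y) on D(Z)={1,3,5,6,7} D(X)={1,4,5,6} D(Y)={1,6}: Z {1,3,5,6,7}->{1,5}; X {1,4,5,6}->{1,5}; Y {1,6}->{6}
Constraint 4 (X + U = Y) on D(X)={1,5} D(U)={2,3,4,6,7,8} D(Y)={6}: X {1,5}->{}; U {2,3,4,6,7,8}->{}; Y {6}->{}
So after constraint 4: D(Z)={1,5}, size = 2

Answer: 2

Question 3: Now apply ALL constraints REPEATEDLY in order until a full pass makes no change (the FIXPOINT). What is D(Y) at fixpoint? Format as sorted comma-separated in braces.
pass 0 (initial): D(Y)={1,6,8}
pass 1: U {2,3,4,6,7,8}->{}; X {1,4,5,6}->{}; Y {1,6,8}->{}; Z {1,3,5,6,7}->{1,5}
pass 2: Z {1,5}->{}
pass 3: no change
Fixpoint after 3 passes: D(Y) = {}

Answer: {}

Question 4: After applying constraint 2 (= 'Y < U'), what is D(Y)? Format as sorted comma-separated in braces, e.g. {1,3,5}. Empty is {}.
Constraint 1 (Z < U) on D(Z)={1,3,5,6,7} D(U)={2,3,4,6,7,8}: no change
Constraint 2 (Y < U) on D(Y)={1,6,8} D(U)={2,3,4,6,7,8}: Y {1,6,8}->{1,6}
So after constraint 2: D(Y) = {1,6}

Answer: {1,6}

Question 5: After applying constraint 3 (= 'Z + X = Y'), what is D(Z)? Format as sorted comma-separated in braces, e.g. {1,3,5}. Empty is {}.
Answer: {1,5}

Derivation:
Constraint 1 (Z < U) on D(Z)={1,3,5,6,7} D(U)={2,3,4,6,7,8}: no change
Constraint 2 (Y < U) on D(Y)={1,6,8} D(U)={2,3,4,6,7,8}: Y {1,6,8}->{1,6}
Constraint 3 (Z + X = Y) on D(Z)={1,3,5,6,7} D(X)={1,4,5,6} D(Y)={1,6}: Z {1,3,5,6,7}->{1,5}; X {1,4,5,6}->{1,5}; Y {1,6}->{6}
So after constraint 3: D(Z) = {1,5}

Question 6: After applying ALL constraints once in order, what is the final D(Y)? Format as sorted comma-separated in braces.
Constraint 1 (Z < U) on D(Z)={1,3,5,6,7} D(U)={2,3,4,6,7,8}: no change
Constraint 2 (Y < U) on D(Y)={1,6,8} D(U)={2,3,4,6,7,8}: Y {1,6,8}->{1,6}
Constraint 3 (Z + X = Y) on D(Z)={1,3,5,6,7} D(X)={1,4,5,6} D(Y)={1,6}: Z {1,3,5,6,7}->{1,5}; X {1,4,5,6}->{1,5}; Y {1,6}->{6}
Constraint 4 (X + U = Y) on D(X)={1,5} D(U)={2,3,4,6,7,8} D(Y)={6}: X {1,5}->{}; U {2,3,4,6,7,8}->{}; Y {6}->{}
So after all 4 constraints: D(Y) = {}

Answer: {}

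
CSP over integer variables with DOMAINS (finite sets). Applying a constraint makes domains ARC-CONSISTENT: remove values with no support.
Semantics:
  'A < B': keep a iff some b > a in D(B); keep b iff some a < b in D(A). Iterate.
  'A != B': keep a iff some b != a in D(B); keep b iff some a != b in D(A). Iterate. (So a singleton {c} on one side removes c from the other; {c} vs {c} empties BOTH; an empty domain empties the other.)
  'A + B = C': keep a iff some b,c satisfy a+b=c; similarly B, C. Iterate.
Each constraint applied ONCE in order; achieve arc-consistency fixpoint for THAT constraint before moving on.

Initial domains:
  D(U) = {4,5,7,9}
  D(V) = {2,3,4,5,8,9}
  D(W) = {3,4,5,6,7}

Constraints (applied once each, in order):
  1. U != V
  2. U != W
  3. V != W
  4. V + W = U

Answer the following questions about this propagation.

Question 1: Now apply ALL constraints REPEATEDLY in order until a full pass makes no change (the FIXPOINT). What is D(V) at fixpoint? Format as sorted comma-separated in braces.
pass 0 (initial): D(V)={2,3,4,5,8,9}
pass 1: U {4,5,7,9}->{5,7,9}; V {2,3,4,5,8,9}->{2,3,4,5}
pass 2: no change
Fixpoint after 2 passes: D(V) = {2,3,4,5}

Answer: {2,3,4,5}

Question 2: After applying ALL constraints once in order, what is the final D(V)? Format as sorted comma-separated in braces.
Constraint 1 (U != V) on D(U)={4,5,7,9} D(V)={2,3,4,5,8,9}: no change
Constraint 2 (U != W) on D(U)={4,5,7,9} D(W)={3,4,5,6,7}: no change
Constraint 3 (V != W) on D(V)={2,3,4,5,8,9} D(W)={3,4,5,6,7}: no change
Constraint 4 (V + W = U) on D(V)={2,3,4,5,8,9} D(W)={3,4,5,6,7} D(U)={4,5,7,9}: V {2,3,4,5,8,9}->{2,3,4,5}; U {4,5,7,9}->{5,7,9}
So after all 4 constraints: D(V) = {2,3,4,5}

Answer: {2,3,4,5}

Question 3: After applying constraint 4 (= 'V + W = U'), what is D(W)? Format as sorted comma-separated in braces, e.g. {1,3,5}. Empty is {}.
Constraint 1 (U != V) on D(U)={4,5,7,9} D(V)={2,3,4,5,8,9}: no change
Constraint 2 (U != W) on D(U)={4,5,7,9} D(W)={3,4,5,6,7}: no change
Constraint 3 (V != W) on D(V)={2,3,4,5,8,9} D(W)={3,4,5,6,7}: no change
Constraint 4 (V + W = U) on D(V)={2,3,4,5,8,9} D(W)={3,4,5,6,7} D(U)={4,5,7,9}: V {2,3,4,5,8,9}->{2,3,4,5}; U {4,5,7,9}->{5,7,9}
So after constraint 4: D(W) = {3,4,5,6,7}

Answer: {3,4,5,6,7}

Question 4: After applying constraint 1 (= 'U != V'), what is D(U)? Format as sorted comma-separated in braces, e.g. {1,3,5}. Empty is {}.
Constraint 1 (U != V) on D(U)={4,5,7,9} D(V)={2,3,4,5,8,9}: no change
So after constraint 1: D(U) = {4,5,7,9}

Answer: {4,5,7,9}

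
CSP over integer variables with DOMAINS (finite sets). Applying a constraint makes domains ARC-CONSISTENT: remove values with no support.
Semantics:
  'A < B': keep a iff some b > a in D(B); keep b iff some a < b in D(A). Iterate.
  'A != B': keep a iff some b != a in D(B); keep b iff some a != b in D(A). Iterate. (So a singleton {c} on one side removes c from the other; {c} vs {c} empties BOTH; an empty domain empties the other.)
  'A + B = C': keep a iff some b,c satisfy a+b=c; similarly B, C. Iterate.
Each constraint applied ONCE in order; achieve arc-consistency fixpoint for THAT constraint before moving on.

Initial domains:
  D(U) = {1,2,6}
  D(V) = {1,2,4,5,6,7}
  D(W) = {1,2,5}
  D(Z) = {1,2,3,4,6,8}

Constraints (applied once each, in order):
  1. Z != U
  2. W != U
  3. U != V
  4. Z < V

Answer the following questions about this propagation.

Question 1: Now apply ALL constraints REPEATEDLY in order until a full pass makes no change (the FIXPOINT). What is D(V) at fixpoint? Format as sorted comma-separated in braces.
Answer: {2,4,5,6,7}

Derivation:
pass 0 (initial): D(V)={1,2,4,5,6,7}
pass 1: V {1,2,4,5,6,7}->{2,4,5,6,7}; Z {1,2,3,4,6,8}->{1,2,3,4,6}
pass 2: no change
Fixpoint after 2 passes: D(V) = {2,4,5,6,7}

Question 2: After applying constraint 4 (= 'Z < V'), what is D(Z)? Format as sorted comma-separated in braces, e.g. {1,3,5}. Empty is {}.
Answer: {1,2,3,4,6}

Derivation:
Constraint 1 (Z != U) on D(Z)={1,2,3,4,6,8} D(U)={1,2,6}: no change
Constraint 2 (W != U) on D(W)={1,2,5} D(U)={1,2,6}: no change
Constraint 3 (U != V) on D(U)={1,2,6} D(V)={1,2,4,5,6,7}: no change
Constraint 4 (Z < V) on D(Z)={1,2,3,4,6,8} D(V)={1,2,4,5,6,7}: Z {1,2,3,4,6,8}->{1,2,3,4,6}; V {1,2,4,5,6,7}->{2,4,5,6,7}
So after constraint 4: D(Z) = {1,2,3,4,6}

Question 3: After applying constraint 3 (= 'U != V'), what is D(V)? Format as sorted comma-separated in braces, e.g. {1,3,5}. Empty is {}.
Constraint 1 (Z != U) on D(Z)={1,2,3,4,6,8} D(U)={1,2,6}: no change
Constraint 2 (W != U) on D(W)={1,2,5} D(U)={1,2,6}: no change
Constraint 3 (U != V) on D(U)={1,2,6} D(V)={1,2,4,5,6,7}: no change
So after constraint 3: D(V) = {1,2,4,5,6,7}

Answer: {1,2,4,5,6,7}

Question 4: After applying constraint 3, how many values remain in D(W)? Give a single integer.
Answer: 3

Derivation:
Constraint 1 (Z != U) on D(Z)={1,2,3,4,6,8} D(U)={1,2,6}: no change
Constraint 2 (W != U) on D(W)={1,2,5} D(U)={1,2,6}: no change
Constraint 3 (U != V) on D(U)={1,2,6} D(V)={1,2,4,5,6,7}: no change
So after constraint 3: D(W)={1,2,5}, size = 3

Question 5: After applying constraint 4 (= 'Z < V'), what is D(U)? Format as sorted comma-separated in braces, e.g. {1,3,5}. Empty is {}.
Constraint 1 (Z != U) on D(Z)={1,2,3,4,6,8} D(U)={1,2,6}: no change
Constraint 2 (W != U) on D(W)={1,2,5} D(U)={1,2,6}: no change
Constraint 3 (U != V) on D(U)={1,2,6} D(V)={1,2,4,5,6,7}: no change
Constraint 4 (Z < V) on D(Z)={1,2,3,4,6,8} D(V)={1,2,4,5,6,7}: Z {1,2,3,4,6,8}->{1,2,3,4,6}; V {1,2,4,5,6,7}->{2,4,5,6,7}
So after constraint 4: D(U) = {1,2,6}

Answer: {1,2,6}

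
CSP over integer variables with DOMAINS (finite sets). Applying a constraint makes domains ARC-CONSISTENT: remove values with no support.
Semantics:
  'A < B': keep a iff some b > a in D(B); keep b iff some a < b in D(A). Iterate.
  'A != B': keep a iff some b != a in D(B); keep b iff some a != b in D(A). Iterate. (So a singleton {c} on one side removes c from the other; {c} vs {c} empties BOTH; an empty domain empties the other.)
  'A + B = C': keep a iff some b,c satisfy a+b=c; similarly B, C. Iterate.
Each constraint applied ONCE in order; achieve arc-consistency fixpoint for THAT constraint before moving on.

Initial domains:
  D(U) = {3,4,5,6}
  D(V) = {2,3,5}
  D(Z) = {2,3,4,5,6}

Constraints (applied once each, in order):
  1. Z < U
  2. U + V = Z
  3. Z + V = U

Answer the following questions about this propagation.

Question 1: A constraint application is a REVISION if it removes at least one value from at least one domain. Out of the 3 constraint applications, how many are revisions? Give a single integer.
Answer: 3

Derivation:
Constraint 1 (Z < U) on D(Z)={2,3,4,5,6} D(U)={3,4,5,6}: Z {2,3,4,5,6}->{2,3,4,5} => REVISION
Constraint 2 (U + V = Z) on D(U)={3,4,5,6} D(V)={2,3,5} D(Z)={2,3,4,5}: U {3,4,5,6}->{3}; V {2,3,5}->{2}; Z {2,3,4,5}->{5} => REVISION
Constraint 3 (Z + V = U) on D(Z)={5} D(V)={2} D(U)={3}: Z {5}->{}; V {2}->{}; U {3}->{} => REVISION
Total revisions = 3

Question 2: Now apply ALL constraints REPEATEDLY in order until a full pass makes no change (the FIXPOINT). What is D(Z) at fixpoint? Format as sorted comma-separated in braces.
Answer: {}

Derivation:
pass 0 (initial): D(Z)={2,3,4,5,6}
pass 1: U {3,4,5,6}->{}; V {2,3,5}->{}; Z {2,3,4,5,6}->{}
pass 2: no change
Fixpoint after 2 passes: D(Z) = {}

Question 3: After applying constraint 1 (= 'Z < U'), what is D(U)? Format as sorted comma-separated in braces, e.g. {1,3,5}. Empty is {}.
Answer: {3,4,5,6}

Derivation:
Constraint 1 (Z < U) on D(Z)={2,3,4,5,6} D(U)={3,4,5,6}: Z {2,3,4,5,6}->{2,3,4,5}
So after constraint 1: D(U) = {3,4,5,6}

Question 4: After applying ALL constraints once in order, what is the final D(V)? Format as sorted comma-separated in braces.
Constraint 1 (Z < U) on D(Z)={2,3,4,5,6} D(U)={3,4,5,6}: Z {2,3,4,5,6}->{2,3,4,5}
Constraint 2 (U + V = Z) on D(U)={3,4,5,6} D(V)={2,3,5} D(Z)={2,3,4,5}: U {3,4,5,6}->{3}; V {2,3,5}->{2}; Z {2,3,4,5}->{5}
Constraint 3 (Z + V = U) on D(Z)={5} D(V)={2} D(U)={3}: Z {5}->{}; V {2}->{}; U {3}->{}
So after all 3 constraints: D(V) = {}

Answer: {}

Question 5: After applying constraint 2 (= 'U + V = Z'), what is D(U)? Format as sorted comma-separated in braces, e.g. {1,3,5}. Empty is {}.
Answer: {3}

Derivation:
Constraint 1 (Z < U) on D(Z)={2,3,4,5,6} D(U)={3,4,5,6}: Z {2,3,4,5,6}->{2,3,4,5}
Constraint 2 (U + V = Z) on D(U)={3,4,5,6} D(V)={2,3,5} D(Z)={2,3,4,5}: U {3,4,5,6}->{3}; V {2,3,5}->{2}; Z {2,3,4,5}->{5}
So after constraint 2: D(U) = {3}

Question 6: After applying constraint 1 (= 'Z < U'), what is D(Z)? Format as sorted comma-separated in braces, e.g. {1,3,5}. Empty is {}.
Constraint 1 (Z < U) on D(Z)={2,3,4,5,6} D(U)={3,4,5,6}: Z {2,3,4,5,6}->{2,3,4,5}
So after constraint 1: D(Z) = {2,3,4,5}

Answer: {2,3,4,5}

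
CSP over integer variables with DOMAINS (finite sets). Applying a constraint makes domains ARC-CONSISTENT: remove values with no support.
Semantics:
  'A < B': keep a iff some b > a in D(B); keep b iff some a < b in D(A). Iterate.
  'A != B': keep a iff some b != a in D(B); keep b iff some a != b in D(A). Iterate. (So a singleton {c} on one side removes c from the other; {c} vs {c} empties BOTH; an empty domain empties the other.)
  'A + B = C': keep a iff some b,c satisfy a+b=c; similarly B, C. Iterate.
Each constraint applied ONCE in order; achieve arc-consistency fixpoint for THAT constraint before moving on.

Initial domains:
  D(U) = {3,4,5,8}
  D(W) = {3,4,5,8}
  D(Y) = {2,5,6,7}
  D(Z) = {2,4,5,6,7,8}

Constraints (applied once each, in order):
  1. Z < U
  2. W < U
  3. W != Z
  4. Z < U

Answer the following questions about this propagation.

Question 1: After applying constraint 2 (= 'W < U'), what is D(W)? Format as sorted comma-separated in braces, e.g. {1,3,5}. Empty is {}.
Answer: {3,4,5}

Derivation:
Constraint 1 (Z < U) on D(Z)={2,4,5,6,7,8} D(U)={3,4,5,8}: Z {2,4,5,6,7,8}->{2,4,5,6,7}
Constraint 2 (W < U) on D(W)={3,4,5,8} D(U)={3,4,5,8}: W {3,4,5,8}->{3,4,5}; U {3,4,5,8}->{4,5,8}
So after constraint 2: D(W) = {3,4,5}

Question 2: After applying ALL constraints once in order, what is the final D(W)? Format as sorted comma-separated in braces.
Answer: {3,4,5}

Derivation:
Constraint 1 (Z < U) on D(Z)={2,4,5,6,7,8} D(U)={3,4,5,8}: Z {2,4,5,6,7,8}->{2,4,5,6,7}
Constraint 2 (W < U) on D(W)={3,4,5,8} D(U)={3,4,5,8}: W {3,4,5,8}->{3,4,5}; U {3,4,5,8}->{4,5,8}
Constraint 3 (W != Z) on D(W)={3,4,5} D(Z)={2,4,5,6,7}: no change
Constraint 4 (Z < U) on D(Z)={2,4,5,6,7} D(U)={4,5,8}: no change
So after all 4 constraints: D(W) = {3,4,5}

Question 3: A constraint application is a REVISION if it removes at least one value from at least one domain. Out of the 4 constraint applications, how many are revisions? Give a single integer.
Constraint 1 (Z < U) on D(Z)={2,4,5,6,7,8} D(U)={3,4,5,8}: Z {2,4,5,6,7,8}->{2,4,5,6,7} => REVISION
Constraint 2 (W < U) on D(W)={3,4,5,8} D(U)={3,4,5,8}: W {3,4,5,8}->{3,4,5}; U {3,4,5,8}->{4,5,8} => REVISION
Constraint 3 (W != Z) on D(W)={3,4,5} D(Z)={2,4,5,6,7}: no change => not a revision
Constraint 4 (Z < U) on D(Z)={2,4,5,6,7} D(U)={4,5,8}: no change => not a revision
Total revisions = 2

Answer: 2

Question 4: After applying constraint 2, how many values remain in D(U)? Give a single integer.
Answer: 3

Derivation:
Constraint 1 (Z < U) on D(Z)={2,4,5,6,7,8} D(U)={3,4,5,8}: Z {2,4,5,6,7,8}->{2,4,5,6,7}
Constraint 2 (W < U) on D(W)={3,4,5,8} D(U)={3,4,5,8}: W {3,4,5,8}->{3,4,5}; U {3,4,5,8}->{4,5,8}
So after constraint 2: D(U)={4,5,8}, size = 3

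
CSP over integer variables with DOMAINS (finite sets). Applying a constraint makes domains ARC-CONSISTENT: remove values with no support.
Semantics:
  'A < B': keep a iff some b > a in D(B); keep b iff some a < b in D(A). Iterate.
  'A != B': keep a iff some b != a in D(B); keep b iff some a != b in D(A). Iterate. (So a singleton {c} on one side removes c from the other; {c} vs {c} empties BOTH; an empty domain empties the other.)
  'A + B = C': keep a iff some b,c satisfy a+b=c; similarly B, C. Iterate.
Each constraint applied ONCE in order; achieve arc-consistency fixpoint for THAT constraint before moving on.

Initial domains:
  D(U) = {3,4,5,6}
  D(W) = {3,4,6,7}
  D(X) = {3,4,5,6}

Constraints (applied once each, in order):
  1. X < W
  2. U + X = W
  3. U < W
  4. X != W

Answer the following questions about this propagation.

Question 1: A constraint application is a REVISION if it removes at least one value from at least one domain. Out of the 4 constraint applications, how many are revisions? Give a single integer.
Answer: 2

Derivation:
Constraint 1 (X < W) on D(X)={3,4,5,6} D(W)={3,4,6,7}: W {3,4,6,7}->{4,6,7} => REVISION
Constraint 2 (U + X = W) on D(U)={3,4,5,6} D(X)={3,4,5,6} D(W)={4,6,7}: U {3,4,5,6}->{3,4}; X {3,4,5,6}->{3,4}; W {4,6,7}->{6,7} => REVISION
Constraint 3 (U < W) on D(U)={3,4} D(W)={6,7}: no change => not a revision
Constraint 4 (X != W) on D(X)={3,4} D(W)={6,7}: no change => not a revision
Total revisions = 2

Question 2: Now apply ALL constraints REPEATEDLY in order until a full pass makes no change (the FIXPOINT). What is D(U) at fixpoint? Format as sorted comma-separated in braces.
Answer: {3,4}

Derivation:
pass 0 (initial): D(U)={3,4,5,6}
pass 1: U {3,4,5,6}->{3,4}; W {3,4,6,7}->{6,7}; X {3,4,5,6}->{3,4}
pass 2: no change
Fixpoint after 2 passes: D(U) = {3,4}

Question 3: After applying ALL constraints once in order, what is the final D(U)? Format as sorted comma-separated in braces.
Answer: {3,4}

Derivation:
Constraint 1 (X < W) on D(X)={3,4,5,6} D(W)={3,4,6,7}: W {3,4,6,7}->{4,6,7}
Constraint 2 (U + X = W) on D(U)={3,4,5,6} D(X)={3,4,5,6} D(W)={4,6,7}: U {3,4,5,6}->{3,4}; X {3,4,5,6}->{3,4}; W {4,6,7}->{6,7}
Constraint 3 (U < W) on D(U)={3,4} D(W)={6,7}: no change
Constraint 4 (X != W) on D(X)={3,4} D(W)={6,7}: no change
So after all 4 constraints: D(U) = {3,4}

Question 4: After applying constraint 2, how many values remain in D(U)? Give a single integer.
Constraint 1 (X < W) on D(X)={3,4,5,6} D(W)={3,4,6,7}: W {3,4,6,7}->{4,6,7}
Constraint 2 (U + X = W) on D(U)={3,4,5,6} D(X)={3,4,5,6} D(W)={4,6,7}: U {3,4,5,6}->{3,4}; X {3,4,5,6}->{3,4}; W {4,6,7}->{6,7}
So after constraint 2: D(U)={3,4}, size = 2

Answer: 2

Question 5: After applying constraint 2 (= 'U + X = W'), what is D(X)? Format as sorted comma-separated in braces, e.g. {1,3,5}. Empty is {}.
Constraint 1 (X < W) on D(X)={3,4,5,6} D(W)={3,4,6,7}: W {3,4,6,7}->{4,6,7}
Constraint 2 (U + X = W) on D(U)={3,4,5,6} D(X)={3,4,5,6} D(W)={4,6,7}: U {3,4,5,6}->{3,4}; X {3,4,5,6}->{3,4}; W {4,6,7}->{6,7}
So after constraint 2: D(X) = {3,4}

Answer: {3,4}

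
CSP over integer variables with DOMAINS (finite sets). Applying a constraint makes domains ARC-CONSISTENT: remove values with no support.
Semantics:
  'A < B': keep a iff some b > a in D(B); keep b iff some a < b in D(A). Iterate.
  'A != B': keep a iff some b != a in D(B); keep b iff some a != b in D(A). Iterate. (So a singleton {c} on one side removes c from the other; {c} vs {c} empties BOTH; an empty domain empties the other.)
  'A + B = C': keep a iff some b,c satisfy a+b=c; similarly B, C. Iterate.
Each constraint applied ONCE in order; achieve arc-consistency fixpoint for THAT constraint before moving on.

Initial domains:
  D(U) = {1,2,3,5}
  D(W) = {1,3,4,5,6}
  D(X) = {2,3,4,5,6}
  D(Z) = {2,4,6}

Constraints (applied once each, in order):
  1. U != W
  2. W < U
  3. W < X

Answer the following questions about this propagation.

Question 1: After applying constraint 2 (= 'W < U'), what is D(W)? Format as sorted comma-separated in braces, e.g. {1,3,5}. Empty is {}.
Answer: {1,3,4}

Derivation:
Constraint 1 (U != W) on D(U)={1,2,3,5} D(W)={1,3,4,5,6}: no change
Constraint 2 (W < U) on D(W)={1,3,4,5,6} D(U)={1,2,3,5}: W {1,3,4,5,6}->{1,3,4}; U {1,2,3,5}->{2,3,5}
So after constraint 2: D(W) = {1,3,4}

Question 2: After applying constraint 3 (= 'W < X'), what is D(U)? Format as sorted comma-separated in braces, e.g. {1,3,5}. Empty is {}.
Constraint 1 (U != W) on D(U)={1,2,3,5} D(W)={1,3,4,5,6}: no change
Constraint 2 (W < U) on D(W)={1,3,4,5,6} D(U)={1,2,3,5}: W {1,3,4,5,6}->{1,3,4}; U {1,2,3,5}->{2,3,5}
Constraint 3 (W < X) on D(W)={1,3,4} D(X)={2,3,4,5,6}: no change
So after constraint 3: D(U) = {2,3,5}

Answer: {2,3,5}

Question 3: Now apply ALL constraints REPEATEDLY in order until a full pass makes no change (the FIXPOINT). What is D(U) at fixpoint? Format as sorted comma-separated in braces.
pass 0 (initial): D(U)={1,2,3,5}
pass 1: U {1,2,3,5}->{2,3,5}; W {1,3,4,5,6}->{1,3,4}
pass 2: no change
Fixpoint after 2 passes: D(U) = {2,3,5}

Answer: {2,3,5}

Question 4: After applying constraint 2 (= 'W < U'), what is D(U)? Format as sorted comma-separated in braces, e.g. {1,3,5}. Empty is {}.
Constraint 1 (U != W) on D(U)={1,2,3,5} D(W)={1,3,4,5,6}: no change
Constraint 2 (W < U) on D(W)={1,3,4,5,6} D(U)={1,2,3,5}: W {1,3,4,5,6}->{1,3,4}; U {1,2,3,5}->{2,3,5}
So after constraint 2: D(U) = {2,3,5}

Answer: {2,3,5}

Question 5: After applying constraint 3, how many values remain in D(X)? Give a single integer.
Constraint 1 (U != W) on D(U)={1,2,3,5} D(W)={1,3,4,5,6}: no change
Constraint 2 (W < U) on D(W)={1,3,4,5,6} D(U)={1,2,3,5}: W {1,3,4,5,6}->{1,3,4}; U {1,2,3,5}->{2,3,5}
Constraint 3 (W < X) on D(W)={1,3,4} D(X)={2,3,4,5,6}: no change
So after constraint 3: D(X)={2,3,4,5,6}, size = 5

Answer: 5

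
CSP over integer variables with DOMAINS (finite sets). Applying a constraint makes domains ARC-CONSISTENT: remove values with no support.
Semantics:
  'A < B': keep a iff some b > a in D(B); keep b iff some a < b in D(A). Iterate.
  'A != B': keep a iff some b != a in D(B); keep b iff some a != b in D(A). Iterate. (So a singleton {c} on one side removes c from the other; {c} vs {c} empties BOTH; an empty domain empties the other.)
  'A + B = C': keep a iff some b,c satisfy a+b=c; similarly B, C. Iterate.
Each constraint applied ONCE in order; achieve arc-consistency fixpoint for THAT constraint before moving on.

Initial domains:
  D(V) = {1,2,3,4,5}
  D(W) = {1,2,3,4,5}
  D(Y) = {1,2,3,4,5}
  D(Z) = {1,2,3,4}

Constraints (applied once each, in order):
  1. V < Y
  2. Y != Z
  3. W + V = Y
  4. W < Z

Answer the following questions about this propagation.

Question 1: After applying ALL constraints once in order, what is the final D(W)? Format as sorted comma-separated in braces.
Answer: {1,2,3}

Derivation:
Constraint 1 (V < Y) on D(V)={1,2,3,4,5} D(Y)={1,2,3,4,5}: V {1,2,3,4,5}->{1,2,3,4}; Y {1,2,3,4,5}->{2,3,4,5}
Constraint 2 (Y != Z) on D(Y)={2,3,4,5} D(Z)={1,2,3,4}: no change
Constraint 3 (W + V = Y) on D(W)={1,2,3,4,5} D(V)={1,2,3,4} D(Y)={2,3,4,5}: W {1,2,3,4,5}->{1,2,3,4}
Constraint 4 (W < Z) on D(W)={1,2,3,4} D(Z)={1,2,3,4}: W {1,2,3,4}->{1,2,3}; Z {1,2,3,4}->{2,3,4}
So after all 4 constraints: D(W) = {1,2,3}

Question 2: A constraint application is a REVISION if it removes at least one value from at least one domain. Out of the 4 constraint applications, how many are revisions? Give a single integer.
Answer: 3

Derivation:
Constraint 1 (V < Y) on D(V)={1,2,3,4,5} D(Y)={1,2,3,4,5}: V {1,2,3,4,5}->{1,2,3,4}; Y {1,2,3,4,5}->{2,3,4,5} => REVISION
Constraint 2 (Y != Z) on D(Y)={2,3,4,5} D(Z)={1,2,3,4}: no change => not a revision
Constraint 3 (W + V = Y) on D(W)={1,2,3,4,5} D(V)={1,2,3,4} D(Y)={2,3,4,5}: W {1,2,3,4,5}->{1,2,3,4} => REVISION
Constraint 4 (W < Z) on D(W)={1,2,3,4} D(Z)={1,2,3,4}: W {1,2,3,4}->{1,2,3}; Z {1,2,3,4}->{2,3,4} => REVISION
Total revisions = 3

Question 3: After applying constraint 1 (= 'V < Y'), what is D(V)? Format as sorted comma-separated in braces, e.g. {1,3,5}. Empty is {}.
Constraint 1 (V < Y) on D(V)={1,2,3,4,5} D(Y)={1,2,3,4,5}: V {1,2,3,4,5}->{1,2,3,4}; Y {1,2,3,4,5}->{2,3,4,5}
So after constraint 1: D(V) = {1,2,3,4}

Answer: {1,2,3,4}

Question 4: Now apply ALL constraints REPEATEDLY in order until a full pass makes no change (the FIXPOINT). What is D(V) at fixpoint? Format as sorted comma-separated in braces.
pass 0 (initial): D(V)={1,2,3,4,5}
pass 1: V {1,2,3,4,5}->{1,2,3,4}; W {1,2,3,4,5}->{1,2,3}; Y {1,2,3,4,5}->{2,3,4,5}; Z {1,2,3,4}->{2,3,4}
pass 2: no change
Fixpoint after 2 passes: D(V) = {1,2,3,4}

Answer: {1,2,3,4}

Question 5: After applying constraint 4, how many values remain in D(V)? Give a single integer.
Answer: 4

Derivation:
Constraint 1 (V < Y) on D(V)={1,2,3,4,5} D(Y)={1,2,3,4,5}: V {1,2,3,4,5}->{1,2,3,4}; Y {1,2,3,4,5}->{2,3,4,5}
Constraint 2 (Y != Z) on D(Y)={2,3,4,5} D(Z)={1,2,3,4}: no change
Constraint 3 (W + V = Y) on D(W)={1,2,3,4,5} D(V)={1,2,3,4} D(Y)={2,3,4,5}: W {1,2,3,4,5}->{1,2,3,4}
Constraint 4 (W < Z) on D(W)={1,2,3,4} D(Z)={1,2,3,4}: W {1,2,3,4}->{1,2,3}; Z {1,2,3,4}->{2,3,4}
So after constraint 4: D(V)={1,2,3,4}, size = 4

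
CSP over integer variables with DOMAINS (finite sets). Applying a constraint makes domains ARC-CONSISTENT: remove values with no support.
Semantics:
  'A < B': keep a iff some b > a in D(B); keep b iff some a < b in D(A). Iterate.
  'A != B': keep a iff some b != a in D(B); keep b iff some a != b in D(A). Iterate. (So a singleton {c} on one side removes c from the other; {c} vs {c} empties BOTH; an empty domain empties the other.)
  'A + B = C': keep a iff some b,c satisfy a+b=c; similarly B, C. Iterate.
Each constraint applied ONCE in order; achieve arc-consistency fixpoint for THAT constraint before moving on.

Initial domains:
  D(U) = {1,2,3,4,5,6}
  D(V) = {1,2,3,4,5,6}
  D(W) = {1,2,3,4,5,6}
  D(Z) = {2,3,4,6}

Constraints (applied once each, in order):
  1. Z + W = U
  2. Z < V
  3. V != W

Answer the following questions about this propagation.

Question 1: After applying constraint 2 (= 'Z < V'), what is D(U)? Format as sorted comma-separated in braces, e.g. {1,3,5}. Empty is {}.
Constraint 1 (Z + W = U) on D(Z)={2,3,4,6} D(W)={1,2,3,4,5,6} D(U)={1,2,3,4,5,6}: Z {2,3,4,6}->{2,3,4}; W {1,2,3,4,5,6}->{1,2,3,4}; U {1,2,3,4,5,6}->{3,4,5,6}
Constraint 2 (Z < V) on D(Z)={2,3,4} D(V)={1,2,3,4,5,6}: V {1,2,3,4,5,6}->{3,4,5,6}
So after constraint 2: D(U) = {3,4,5,6}

Answer: {3,4,5,6}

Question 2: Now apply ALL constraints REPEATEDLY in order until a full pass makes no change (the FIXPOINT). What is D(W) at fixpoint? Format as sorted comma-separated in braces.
pass 0 (initial): D(W)={1,2,3,4,5,6}
pass 1: U {1,2,3,4,5,6}->{3,4,5,6}; V {1,2,3,4,5,6}->{3,4,5,6}; W {1,2,3,4,5,6}->{1,2,3,4}; Z {2,3,4,6}->{2,3,4}
pass 2: no change
Fixpoint after 2 passes: D(W) = {1,2,3,4}

Answer: {1,2,3,4}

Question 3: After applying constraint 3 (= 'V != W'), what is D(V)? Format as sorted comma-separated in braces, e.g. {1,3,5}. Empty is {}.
Constraint 1 (Z + W = U) on D(Z)={2,3,4,6} D(W)={1,2,3,4,5,6} D(U)={1,2,3,4,5,6}: Z {2,3,4,6}->{2,3,4}; W {1,2,3,4,5,6}->{1,2,3,4}; U {1,2,3,4,5,6}->{3,4,5,6}
Constraint 2 (Z < V) on D(Z)={2,3,4} D(V)={1,2,3,4,5,6}: V {1,2,3,4,5,6}->{3,4,5,6}
Constraint 3 (V != W) on D(V)={3,4,5,6} D(W)={1,2,3,4}: no change
So after constraint 3: D(V) = {3,4,5,6}

Answer: {3,4,5,6}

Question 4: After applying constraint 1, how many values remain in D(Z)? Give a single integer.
Constraint 1 (Z + W = U) on D(Z)={2,3,4,6} D(W)={1,2,3,4,5,6} D(U)={1,2,3,4,5,6}: Z {2,3,4,6}->{2,3,4}; W {1,2,3,4,5,6}->{1,2,3,4}; U {1,2,3,4,5,6}->{3,4,5,6}
So after constraint 1: D(Z)={2,3,4}, size = 3

Answer: 3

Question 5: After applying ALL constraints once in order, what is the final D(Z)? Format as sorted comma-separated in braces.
Constraint 1 (Z + W = U) on D(Z)={2,3,4,6} D(W)={1,2,3,4,5,6} D(U)={1,2,3,4,5,6}: Z {2,3,4,6}->{2,3,4}; W {1,2,3,4,5,6}->{1,2,3,4}; U {1,2,3,4,5,6}->{3,4,5,6}
Constraint 2 (Z < V) on D(Z)={2,3,4} D(V)={1,2,3,4,5,6}: V {1,2,3,4,5,6}->{3,4,5,6}
Constraint 3 (V != W) on D(V)={3,4,5,6} D(W)={1,2,3,4}: no change
So after all 3 constraints: D(Z) = {2,3,4}

Answer: {2,3,4}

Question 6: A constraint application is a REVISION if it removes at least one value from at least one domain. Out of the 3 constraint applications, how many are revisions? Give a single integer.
Constraint 1 (Z + W = U) on D(Z)={2,3,4,6} D(W)={1,2,3,4,5,6} D(U)={1,2,3,4,5,6}: Z {2,3,4,6}->{2,3,4}; W {1,2,3,4,5,6}->{1,2,3,4}; U {1,2,3,4,5,6}->{3,4,5,6} => REVISION
Constraint 2 (Z < V) on D(Z)={2,3,4} D(V)={1,2,3,4,5,6}: V {1,2,3,4,5,6}->{3,4,5,6} => REVISION
Constraint 3 (V != W) on D(V)={3,4,5,6} D(W)={1,2,3,4}: no change => not a revision
Total revisions = 2

Answer: 2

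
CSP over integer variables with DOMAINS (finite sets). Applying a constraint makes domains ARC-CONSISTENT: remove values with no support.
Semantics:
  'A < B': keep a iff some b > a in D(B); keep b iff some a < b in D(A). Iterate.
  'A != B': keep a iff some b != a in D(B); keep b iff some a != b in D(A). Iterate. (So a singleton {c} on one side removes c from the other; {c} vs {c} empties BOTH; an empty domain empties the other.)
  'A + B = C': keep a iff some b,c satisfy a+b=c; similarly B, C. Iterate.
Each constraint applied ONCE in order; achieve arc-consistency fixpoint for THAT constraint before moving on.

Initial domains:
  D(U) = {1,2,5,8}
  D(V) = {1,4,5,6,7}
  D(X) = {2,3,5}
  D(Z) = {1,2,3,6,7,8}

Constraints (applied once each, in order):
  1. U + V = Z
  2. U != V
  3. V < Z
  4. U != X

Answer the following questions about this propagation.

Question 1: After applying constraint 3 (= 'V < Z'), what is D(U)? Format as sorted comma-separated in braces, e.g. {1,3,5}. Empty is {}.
Answer: {1,2,5}

Derivation:
Constraint 1 (U + V = Z) on D(U)={1,2,5,8} D(V)={1,4,5,6,7} D(Z)={1,2,3,6,7,8}: U {1,2,5,8}->{1,2,5}; Z {1,2,3,6,7,8}->{2,3,6,7,8}
Constraint 2 (U != V) on D(U)={1,2,5} D(V)={1,4,5,6,7}: no change
Constraint 3 (V < Z) on D(V)={1,4,5,6,7} D(Z)={2,3,6,7,8}: no change
So after constraint 3: D(U) = {1,2,5}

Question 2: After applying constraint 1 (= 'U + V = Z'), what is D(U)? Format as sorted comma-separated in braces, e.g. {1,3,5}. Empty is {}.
Answer: {1,2,5}

Derivation:
Constraint 1 (U + V = Z) on D(U)={1,2,5,8} D(V)={1,4,5,6,7} D(Z)={1,2,3,6,7,8}: U {1,2,5,8}->{1,2,5}; Z {1,2,3,6,7,8}->{2,3,6,7,8}
So after constraint 1: D(U) = {1,2,5}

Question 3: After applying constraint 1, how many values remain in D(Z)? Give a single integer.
Constraint 1 (U + V = Z) on D(U)={1,2,5,8} D(V)={1,4,5,6,7} D(Z)={1,2,3,6,7,8}: U {1,2,5,8}->{1,2,5}; Z {1,2,3,6,7,8}->{2,3,6,7,8}
So after constraint 1: D(Z)={2,3,6,7,8}, size = 5

Answer: 5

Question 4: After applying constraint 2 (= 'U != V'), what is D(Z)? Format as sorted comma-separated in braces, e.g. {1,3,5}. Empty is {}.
Answer: {2,3,6,7,8}

Derivation:
Constraint 1 (U + V = Z) on D(U)={1,2,5,8} D(V)={1,4,5,6,7} D(Z)={1,2,3,6,7,8}: U {1,2,5,8}->{1,2,5}; Z {1,2,3,6,7,8}->{2,3,6,7,8}
Constraint 2 (U != V) on D(U)={1,2,5} D(V)={1,4,5,6,7}: no change
So after constraint 2: D(Z) = {2,3,6,7,8}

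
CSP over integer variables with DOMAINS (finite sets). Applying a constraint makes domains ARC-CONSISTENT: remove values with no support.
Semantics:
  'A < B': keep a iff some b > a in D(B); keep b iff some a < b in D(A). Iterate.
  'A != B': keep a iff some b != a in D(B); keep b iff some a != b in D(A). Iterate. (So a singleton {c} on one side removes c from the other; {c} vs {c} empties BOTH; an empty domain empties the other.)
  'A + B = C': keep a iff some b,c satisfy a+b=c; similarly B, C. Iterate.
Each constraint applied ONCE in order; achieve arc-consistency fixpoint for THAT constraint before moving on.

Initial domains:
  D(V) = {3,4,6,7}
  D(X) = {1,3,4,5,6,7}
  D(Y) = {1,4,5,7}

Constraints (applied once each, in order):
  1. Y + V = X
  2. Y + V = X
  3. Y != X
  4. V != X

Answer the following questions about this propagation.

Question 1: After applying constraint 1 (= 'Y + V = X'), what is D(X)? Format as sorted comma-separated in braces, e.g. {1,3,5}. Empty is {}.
Answer: {4,5,7}

Derivation:
Constraint 1 (Y + V = X) on D(Y)={1,4,5,7} D(V)={3,4,6,7} D(X)={1,3,4,5,6,7}: Y {1,4,5,7}->{1,4}; V {3,4,6,7}->{3,4,6}; X {1,3,4,5,6,7}->{4,5,7}
So after constraint 1: D(X) = {4,5,7}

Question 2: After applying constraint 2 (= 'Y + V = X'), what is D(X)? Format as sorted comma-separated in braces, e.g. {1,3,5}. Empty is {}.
Constraint 1 (Y + V = X) on D(Y)={1,4,5,7} D(V)={3,4,6,7} D(X)={1,3,4,5,6,7}: Y {1,4,5,7}->{1,4}; V {3,4,6,7}->{3,4,6}; X {1,3,4,5,6,7}->{4,5,7}
Constraint 2 (Y + V = X) on D(Y)={1,4} D(V)={3,4,6} D(X)={4,5,7}: no change
So after constraint 2: D(X) = {4,5,7}

Answer: {4,5,7}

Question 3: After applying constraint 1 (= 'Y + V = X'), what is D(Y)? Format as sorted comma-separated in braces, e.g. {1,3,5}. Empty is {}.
Answer: {1,4}

Derivation:
Constraint 1 (Y + V = X) on D(Y)={1,4,5,7} D(V)={3,4,6,7} D(X)={1,3,4,5,6,7}: Y {1,4,5,7}->{1,4}; V {3,4,6,7}->{3,4,6}; X {1,3,4,5,6,7}->{4,5,7}
So after constraint 1: D(Y) = {1,4}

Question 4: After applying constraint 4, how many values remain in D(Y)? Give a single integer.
Answer: 2

Derivation:
Constraint 1 (Y + V = X) on D(Y)={1,4,5,7} D(V)={3,4,6,7} D(X)={1,3,4,5,6,7}: Y {1,4,5,7}->{1,4}; V {3,4,6,7}->{3,4,6}; X {1,3,4,5,6,7}->{4,5,7}
Constraint 2 (Y + V = X) on D(Y)={1,4} D(V)={3,4,6} D(X)={4,5,7}: no change
Constraint 3 (Y != X) on D(Y)={1,4} D(X)={4,5,7}: no change
Constraint 4 (V != X) on D(V)={3,4,6} D(X)={4,5,7}: no change
So after constraint 4: D(Y)={1,4}, size = 2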